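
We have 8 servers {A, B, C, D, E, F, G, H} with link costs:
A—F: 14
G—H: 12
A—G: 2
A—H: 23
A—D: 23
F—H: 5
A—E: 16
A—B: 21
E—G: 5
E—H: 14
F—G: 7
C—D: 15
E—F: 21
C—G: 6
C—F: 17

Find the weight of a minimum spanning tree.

61

Kruskal's algorithm — process edges by increasing weight (ties by edge label):
A—G (2): add — endpoints in different components.
E—G (5): add — endpoints in different components.
F—H (5): add — endpoints in different components.
C—G (6): add — endpoints in different components.
F—G (7): add — endpoints in different components.
G—H (12): skip — G and H already connected.
A—F (14): skip — A and F already connected.
E—H (14): skip — E and H already connected.
C—D (15): add — endpoints in different components.
A—E (16): skip — A and E already connected.
C—F (17): skip — C and F already connected.
A—B (21): add — endpoints in different components.
MST edges: A—G, E—G, F—H, C—G, F—G, C—D, A—B; total weight 2+5+5+6+7+15+21 = 61.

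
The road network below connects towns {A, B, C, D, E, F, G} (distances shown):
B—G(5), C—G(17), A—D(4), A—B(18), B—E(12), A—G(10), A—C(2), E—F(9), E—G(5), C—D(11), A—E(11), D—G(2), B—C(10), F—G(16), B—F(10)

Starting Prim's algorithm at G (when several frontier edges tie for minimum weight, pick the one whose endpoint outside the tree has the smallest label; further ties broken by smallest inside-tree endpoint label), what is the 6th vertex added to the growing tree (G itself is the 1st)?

E

Prim, starting at G.
Step 1: cheapest edge leaving the tree is D—G (2); add D.
Step 2: cheapest edge leaving the tree is A—D (4); add A.
Step 3: cheapest edge leaving the tree is A—C (2); add C.
Step 4: cheapest edge leaving the tree is B—G (5); add B.
Step 5: cheapest edge leaving the tree is E—G (5); add E.
Step 6: cheapest edge leaving the tree is E—F (9); add F.
Vertex order: G, D, A, C, B, E, F. The 6th vertex is E.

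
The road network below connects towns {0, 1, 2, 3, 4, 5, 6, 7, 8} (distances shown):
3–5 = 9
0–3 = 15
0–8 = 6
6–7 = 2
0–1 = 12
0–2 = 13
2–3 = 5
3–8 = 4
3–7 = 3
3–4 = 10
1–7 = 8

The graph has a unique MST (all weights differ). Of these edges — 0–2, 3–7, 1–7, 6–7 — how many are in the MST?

3

Kruskal's algorithm — process edges by increasing weight (ties by edge label):
6–7 (2): add — endpoints in different components.
3–7 (3): add — endpoints in different components.
3–8 (4): add — endpoints in different components.
2–3 (5): add — endpoints in different components.
0–8 (6): add — endpoints in different components.
1–7 (8): add — endpoints in different components.
3–5 (9): add — endpoints in different components.
3–4 (10): add — endpoints in different components.
MST edge set: {6–7, 3–7, 3–8, 2–3, 0–8, 1–7, 3–5, 3–4}.
Of the listed edges, {3–7, 1–7, 6–7} are in the MST → 3.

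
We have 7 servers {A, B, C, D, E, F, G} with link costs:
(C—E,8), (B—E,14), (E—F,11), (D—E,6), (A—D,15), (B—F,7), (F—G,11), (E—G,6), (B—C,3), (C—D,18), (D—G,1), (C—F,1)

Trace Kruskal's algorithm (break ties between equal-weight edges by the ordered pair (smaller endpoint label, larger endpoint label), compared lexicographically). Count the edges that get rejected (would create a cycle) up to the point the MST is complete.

Kruskal: consider edges lightest-first.
C—F (1): add — endpoints in different components.
D—G (1): add — endpoints in different components.
B—C (3): add — endpoints in different components.
D—E (6): add — endpoints in different components.
E—G (6): skip — E and G already connected.
B—F (7): skip — B and F already connected.
C—E (8): add — endpoints in different components.
E—F (11): skip — E and F already connected.
F—G (11): skip — F and G already connected.
B—E (14): skip — B and E already connected.
A—D (15): add — endpoints in different components.
Edges rejected before the tree was complete: 5.

5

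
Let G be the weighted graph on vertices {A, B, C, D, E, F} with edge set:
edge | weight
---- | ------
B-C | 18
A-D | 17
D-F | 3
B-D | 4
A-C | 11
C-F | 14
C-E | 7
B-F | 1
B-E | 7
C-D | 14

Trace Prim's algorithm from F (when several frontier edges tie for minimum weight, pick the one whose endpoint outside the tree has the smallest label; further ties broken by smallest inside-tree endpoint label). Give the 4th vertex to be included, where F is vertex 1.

E

Grow the tree from F using Prim:
Step 1: frontier [B-F 1, D-F 3, C-F 14] → take B-F (1); add B.
Step 2: frontier [B-D 4, B-E 7, B-C 18, D-F 3, C-F 14] → take D-F (3); add D.
Step 3: frontier [B-E 7, B-C 18, C-D 14, A-D 17, C-F 14] → take B-E (7); add E.
Step 4: frontier [B-C 18, C-D 14, A-D 17, C-E 7, C-F 14] → take C-E (7); add C.
Step 5: frontier [A-C 11, A-D 17] → take A-C (11); add A.
Vertex order: F, B, D, E, C, A. The 4th vertex is E.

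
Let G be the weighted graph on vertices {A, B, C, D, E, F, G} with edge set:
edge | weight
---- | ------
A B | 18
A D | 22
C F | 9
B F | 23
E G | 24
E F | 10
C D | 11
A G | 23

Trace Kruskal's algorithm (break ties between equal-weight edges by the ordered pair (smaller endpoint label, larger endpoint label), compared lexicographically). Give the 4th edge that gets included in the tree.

A-B

Kruskal's algorithm — process edges by increasing weight (ties by edge label):
C F (9): add — endpoints in different components.
E F (10): add — endpoints in different components.
C D (11): add — endpoints in different components.
A B (18): add — endpoints in different components.
A D (22): add — endpoints in different components.
A G (23): add — endpoints in different components.
The 4th edge added is A B.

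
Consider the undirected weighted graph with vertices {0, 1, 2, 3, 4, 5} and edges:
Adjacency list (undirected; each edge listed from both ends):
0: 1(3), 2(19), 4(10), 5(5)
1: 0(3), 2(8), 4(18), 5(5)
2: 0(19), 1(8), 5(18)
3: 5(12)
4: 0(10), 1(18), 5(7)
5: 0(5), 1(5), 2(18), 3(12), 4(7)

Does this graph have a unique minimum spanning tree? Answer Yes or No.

Kruskal's algorithm — process edges by increasing weight (ties by edge label):
0-1 (3): add. Components now {0,1} {2} {3} {4} {5}
0-5 (5): add. Components now {0,1,5} {2} {3} {4}
1-5 (5): skip — 1 and 5 already connected.
4-5 (7): add. Components now {0,1,4,5} {2} {3}
1-2 (8): add. Components now {0,1,2,4,5} {3}
0-4 (10): skip — 0 and 4 already connected.
3-5 (12): add. Components now {0,1,2,3,4,5}
Non-tree edge 1-5 has weight 5, equal to the heaviest edge on its tree cycle — swapping gives another MST of the same weight. Not unique.

No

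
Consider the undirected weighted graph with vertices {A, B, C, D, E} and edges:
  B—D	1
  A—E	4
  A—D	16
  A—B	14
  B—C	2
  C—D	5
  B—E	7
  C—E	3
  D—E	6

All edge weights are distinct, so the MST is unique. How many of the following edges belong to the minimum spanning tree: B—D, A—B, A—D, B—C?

Sort edges by weight, then run Kruskal:
B—D (1): add. Components now {A} {B,D} {C} {E}
B—C (2): add. Components now {A} {B,C,D} {E}
C—E (3): add. Components now {A} {B,C,D,E}
A—E (4): add. Components now {A,B,C,D,E}
MST edge set: {B—D, B—C, C—E, A—E}.
Of the listed edges, {B—D, B—C} are in the MST → 2.

2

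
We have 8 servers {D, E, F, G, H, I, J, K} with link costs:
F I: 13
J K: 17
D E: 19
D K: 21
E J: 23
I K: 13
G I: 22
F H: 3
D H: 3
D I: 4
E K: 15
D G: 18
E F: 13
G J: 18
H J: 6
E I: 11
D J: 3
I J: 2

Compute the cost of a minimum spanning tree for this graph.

53

Grow the tree from I using Prim:
Step 1: cheapest edge leaving the tree is I J (2); add J.
Step 2: cheapest edge leaving the tree is D J (3); add D.
Step 3: cheapest edge leaving the tree is D H (3); add H.
Step 4: cheapest edge leaving the tree is F H (3); add F.
Step 5: cheapest edge leaving the tree is E I (11); add E.
Step 6: cheapest edge leaving the tree is I K (13); add K.
Step 7: cheapest edge leaving the tree is D G (18); add G.
MST edges: I J, D J, D H, F H, E I, I K, D G; total weight 2+3+3+3+11+13+18 = 53.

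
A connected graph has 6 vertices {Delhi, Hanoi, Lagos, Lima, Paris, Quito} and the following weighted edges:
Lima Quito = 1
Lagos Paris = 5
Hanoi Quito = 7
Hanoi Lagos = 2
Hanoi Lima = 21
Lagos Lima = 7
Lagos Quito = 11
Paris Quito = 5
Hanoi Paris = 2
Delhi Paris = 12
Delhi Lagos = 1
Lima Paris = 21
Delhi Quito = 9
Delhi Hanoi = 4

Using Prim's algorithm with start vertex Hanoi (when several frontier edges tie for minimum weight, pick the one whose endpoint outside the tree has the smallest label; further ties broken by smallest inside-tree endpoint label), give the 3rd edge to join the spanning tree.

Hanoi-Paris

Prim, starting at Hanoi.
Step 1: frontier [Hanoi Lagos 2, Hanoi Paris 2, Delhi Hanoi 4, Hanoi Quito 7, Hanoi Lima 21] → take Hanoi Lagos (2); add Lagos.
Step 2: frontier [Hanoi Paris 2, Delhi Hanoi 4, Hanoi Quito 7, Hanoi Lima 21, Delhi Lagos 1, Lagos Paris 5, Lagos Lima 7, Lagos Quito 11] → take Delhi Lagos (1); add Delhi.
Step 3: frontier [Delhi Quito 9, Delhi Paris 12, Hanoi Paris 2, Hanoi Quito 7, Hanoi Lima 21, Lagos Paris 5, Lagos Lima 7, Lagos Quito 11] → take Hanoi Paris (2); add Paris.
Step 4: frontier [Delhi Quito 9, Hanoi Quito 7, Hanoi Lima 21, Lagos Lima 7, Lagos Quito 11, Paris Quito 5, Lima Paris 21] → take Paris Quito (5); add Quito.
Step 5: frontier [Hanoi Lima 21, Lagos Lima 7, Lima Paris 21, Lima Quito 1] → take Lima Quito (1); add Lima.
The 3rd edge added is Hanoi Paris.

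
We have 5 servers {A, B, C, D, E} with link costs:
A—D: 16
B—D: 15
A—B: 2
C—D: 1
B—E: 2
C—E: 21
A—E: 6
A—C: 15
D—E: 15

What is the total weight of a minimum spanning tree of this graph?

20

Prim, starting at C.
Step 1: cheapest edge leaving the tree is C—D (1); add D.
Step 2: cheapest edge leaving the tree is A—C (15); add A.
Step 3: cheapest edge leaving the tree is A—B (2); add B.
Step 4: cheapest edge leaving the tree is B—E (2); add E.
MST edges: C—D, A—C, A—B, B—E; total weight 1+15+2+2 = 20.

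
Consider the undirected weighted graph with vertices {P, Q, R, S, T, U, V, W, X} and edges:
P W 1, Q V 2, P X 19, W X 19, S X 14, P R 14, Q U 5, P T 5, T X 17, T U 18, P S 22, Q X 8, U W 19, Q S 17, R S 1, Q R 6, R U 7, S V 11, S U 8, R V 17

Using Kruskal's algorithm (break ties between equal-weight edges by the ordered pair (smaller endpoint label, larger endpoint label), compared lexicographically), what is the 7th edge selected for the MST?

Kruskal: consider edges lightest-first.
P W (1): add — endpoints in different components.
R S (1): add — endpoints in different components.
Q V (2): add — endpoints in different components.
P T (5): add — endpoints in different components.
Q U (5): add — endpoints in different components.
Q R (6): add — endpoints in different components.
R U (7): skip — R and U already connected.
Q X (8): add — endpoints in different components.
S U (8): skip — S and U already connected.
S V (11): skip — V and S already connected.
P R (14): add — endpoints in different components.
The 7th edge added is Q X.

Q-X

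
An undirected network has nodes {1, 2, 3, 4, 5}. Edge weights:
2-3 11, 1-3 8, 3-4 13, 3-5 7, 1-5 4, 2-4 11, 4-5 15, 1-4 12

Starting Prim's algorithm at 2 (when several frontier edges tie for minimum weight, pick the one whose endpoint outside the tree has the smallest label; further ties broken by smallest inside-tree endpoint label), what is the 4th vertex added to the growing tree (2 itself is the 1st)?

Prim's algorithm from 2:
Step 1: frontier [2-3 11, 2-4 11] → take 2-3 (11); add 3.
Step 2: frontier [2-4 11, 3-5 7, 1-3 8, 3-4 13] → take 3-5 (7); add 5.
Step 3: frontier [2-4 11, 1-3 8, 3-4 13, 1-5 4, 4-5 15] → take 1-5 (4); add 1.
Step 4: frontier [1-4 12, 2-4 11, 3-4 13, 4-5 15] → take 2-4 (11); add 4.
Vertex order: 2, 3, 5, 1, 4. The 4th vertex is 1.

1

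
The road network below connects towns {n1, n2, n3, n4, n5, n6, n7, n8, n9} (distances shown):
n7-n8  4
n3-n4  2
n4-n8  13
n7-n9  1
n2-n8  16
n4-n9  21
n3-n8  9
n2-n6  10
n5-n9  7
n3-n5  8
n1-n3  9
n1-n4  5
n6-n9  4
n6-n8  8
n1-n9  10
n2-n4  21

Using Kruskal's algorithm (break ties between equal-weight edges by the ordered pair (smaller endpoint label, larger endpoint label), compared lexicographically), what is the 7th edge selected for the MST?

Kruskal's algorithm — process edges by increasing weight (ties by edge label):
n7-n9 (1): add — endpoints in different components.
n3-n4 (2): add — endpoints in different components.
n6-n9 (4): add — endpoints in different components.
n7-n8 (4): add — endpoints in different components.
n1-n4 (5): add — endpoints in different components.
n5-n9 (7): add — endpoints in different components.
n3-n5 (8): add — endpoints in different components.
n6-n8 (8): skip — n8 and n6 already connected.
n1-n3 (9): skip — n3 and n1 already connected.
n3-n8 (9): skip — n3 and n8 already connected.
n1-n9 (10): skip — n1 and n9 already connected.
n2-n6 (10): add — endpoints in different components.
The 7th edge added is n3-n5.

n3-n5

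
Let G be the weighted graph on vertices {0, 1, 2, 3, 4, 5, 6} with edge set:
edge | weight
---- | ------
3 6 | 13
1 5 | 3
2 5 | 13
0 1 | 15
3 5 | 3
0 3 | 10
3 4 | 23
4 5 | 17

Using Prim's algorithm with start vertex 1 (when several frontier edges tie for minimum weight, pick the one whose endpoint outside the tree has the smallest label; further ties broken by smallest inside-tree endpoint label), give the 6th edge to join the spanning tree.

Prim's algorithm from 1:
Step 1: frontier [1 5 3, 0 1 15] → take 1 5 (3); add 5.
Step 2: frontier [0 1 15, 3 5 3, 2 5 13, 4 5 17] → take 3 5 (3); add 3.
Step 3: frontier [0 1 15, 0 3 10, 3 6 13, 3 4 23, 2 5 13, 4 5 17] → take 0 3 (10); add 0.
Step 4: frontier [3 6 13, 3 4 23, 2 5 13, 4 5 17] → take 2 5 (13); add 2.
Step 5: frontier [3 6 13, 3 4 23, 4 5 17] → take 3 6 (13); add 6.
Step 6: frontier [3 4 23, 4 5 17] → take 4 5 (17); add 4.
The 6th edge added is 4 5.

4-5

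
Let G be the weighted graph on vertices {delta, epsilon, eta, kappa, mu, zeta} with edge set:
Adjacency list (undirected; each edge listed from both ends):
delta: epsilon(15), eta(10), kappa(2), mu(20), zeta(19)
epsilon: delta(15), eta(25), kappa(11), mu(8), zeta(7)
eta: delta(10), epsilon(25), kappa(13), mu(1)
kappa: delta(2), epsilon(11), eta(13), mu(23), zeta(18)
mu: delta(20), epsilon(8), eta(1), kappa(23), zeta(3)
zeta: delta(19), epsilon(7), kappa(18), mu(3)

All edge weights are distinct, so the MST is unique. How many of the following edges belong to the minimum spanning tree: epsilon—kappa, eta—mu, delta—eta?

Kruskal: consider edges lightest-first.
eta—mu (1): add — endpoints in different components.
delta—kappa (2): add — endpoints in different components.
mu—zeta (3): add — endpoints in different components.
epsilon—zeta (7): add — endpoints in different components.
epsilon—mu (8): skip — epsilon and mu already connected.
delta—eta (10): add — endpoints in different components.
MST edge set: {eta—mu, delta—kappa, mu—zeta, epsilon—zeta, delta—eta}.
Of the listed edges, {eta—mu, delta—eta} are in the MST → 2.

2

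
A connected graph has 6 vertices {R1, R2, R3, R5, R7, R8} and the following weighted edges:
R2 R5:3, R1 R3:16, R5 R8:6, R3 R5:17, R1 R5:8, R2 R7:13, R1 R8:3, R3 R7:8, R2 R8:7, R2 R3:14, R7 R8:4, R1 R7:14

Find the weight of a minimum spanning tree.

Prim, starting at R7.
Step 1: frontier [R7 R8 4, R3 R7 8, R2 R7 13, R1 R7 14] → take R7 R8 (4); add R8.
Step 2: frontier [R3 R7 8, R2 R7 13, R1 R7 14, R1 R8 3, R5 R8 6, R2 R8 7] → take R1 R8 (3); add R1.
Step 3: frontier [R1 R5 8, R1 R3 16, R3 R7 8, R2 R7 13, R5 R8 6, R2 R8 7] → take R5 R8 (6); add R5.
Step 4: frontier [R1 R3 16, R2 R5 3, R3 R5 17, R3 R7 8, R2 R7 13, R2 R8 7] → take R2 R5 (3); add R2.
Step 5: frontier [R1 R3 16, R2 R3 14, R3 R5 17, R3 R7 8] → take R3 R7 (8); add R3.
MST edges: R7 R8, R1 R8, R5 R8, R2 R5, R3 R7; total weight 4+3+6+3+8 = 24.

24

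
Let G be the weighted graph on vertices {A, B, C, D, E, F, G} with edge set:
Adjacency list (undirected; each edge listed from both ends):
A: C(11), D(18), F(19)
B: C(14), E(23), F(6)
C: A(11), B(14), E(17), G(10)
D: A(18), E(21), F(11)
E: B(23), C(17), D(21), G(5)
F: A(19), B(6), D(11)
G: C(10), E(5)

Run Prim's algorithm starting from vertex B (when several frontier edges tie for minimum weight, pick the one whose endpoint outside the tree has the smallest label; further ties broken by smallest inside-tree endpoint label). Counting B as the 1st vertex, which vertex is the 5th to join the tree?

Grow the tree from B using Prim:
Step 1: frontier [B—F 6, B—C 14, B—E 23] → take B—F (6); add F.
Step 2: frontier [B—C 14, B—E 23, D—F 11, A—F 19] → take D—F (11); add D.
Step 3: frontier [B—C 14, B—E 23, A—D 18, D—E 21, A—F 19] → take B—C (14); add C.
Step 4: frontier [B—E 23, C—G 10, A—C 11, C—E 17, A—D 18, D—E 21, A—F 19] → take C—G (10); add G.
Step 5: frontier [B—E 23, A—C 11, C—E 17, A—D 18, D—E 21, A—F 19, E—G 5] → take E—G (5); add E.
Step 6: frontier [A—C 11, A—D 18, A—F 19] → take A—C (11); add A.
Vertex order: B, F, D, C, G, E, A. The 5th vertex is G.

G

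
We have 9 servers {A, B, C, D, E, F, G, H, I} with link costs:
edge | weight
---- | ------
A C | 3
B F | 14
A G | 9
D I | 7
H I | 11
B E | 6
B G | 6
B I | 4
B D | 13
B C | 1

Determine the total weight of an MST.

Kruskal's algorithm — process edges by increasing weight (ties by edge label):
B C (1): add — endpoints in different components.
A C (3): add — endpoints in different components.
B I (4): add — endpoints in different components.
B E (6): add — endpoints in different components.
B G (6): add — endpoints in different components.
D I (7): add — endpoints in different components.
A G (9): skip — A and G already connected.
H I (11): add — endpoints in different components.
B D (13): skip — B and D already connected.
B F (14): add — endpoints in different components.
MST edges: B C, A C, B I, B E, B G, D I, H I, B F; total weight 1+3+4+6+6+7+11+14 = 52.

52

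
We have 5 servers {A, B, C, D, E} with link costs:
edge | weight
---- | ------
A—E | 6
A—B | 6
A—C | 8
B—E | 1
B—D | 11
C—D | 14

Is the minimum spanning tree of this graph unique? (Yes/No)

Sort edges by weight, then run Kruskal:
B—E (1): add — endpoints in different components.
A—B (6): add — endpoints in different components.
A—E (6): skip — A and E already connected.
A—C (8): add — endpoints in different components.
B—D (11): add — endpoints in different components.
Non-tree edge A—E has weight 6, equal to the heaviest edge on its tree cycle — swapping gives another MST of the same weight. Not unique.

No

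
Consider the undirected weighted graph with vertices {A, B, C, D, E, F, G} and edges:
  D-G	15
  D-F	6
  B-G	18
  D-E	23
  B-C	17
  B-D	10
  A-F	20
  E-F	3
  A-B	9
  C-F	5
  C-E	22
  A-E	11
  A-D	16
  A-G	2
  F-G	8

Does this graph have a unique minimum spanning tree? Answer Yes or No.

Kruskal: consider edges lightest-first.
A-G (2): add. Components now {A,G} {B} {C} {D} {E} {F}
E-F (3): add. Components now {A,G} {B} {C} {D} {E,F}
C-F (5): add. Components now {A,G} {B} {C,E,F} {D}
D-F (6): add. Components now {A,G} {B} {C,D,E,F}
F-G (8): add. Components now {A,C,D,E,F,G} {B}
A-B (9): add. Components now {A,B,C,D,E,F,G}
Every non-tree edge has weight strictly greater than the heaviest edge on the tree path between its endpoints, so the MST is unique.

Yes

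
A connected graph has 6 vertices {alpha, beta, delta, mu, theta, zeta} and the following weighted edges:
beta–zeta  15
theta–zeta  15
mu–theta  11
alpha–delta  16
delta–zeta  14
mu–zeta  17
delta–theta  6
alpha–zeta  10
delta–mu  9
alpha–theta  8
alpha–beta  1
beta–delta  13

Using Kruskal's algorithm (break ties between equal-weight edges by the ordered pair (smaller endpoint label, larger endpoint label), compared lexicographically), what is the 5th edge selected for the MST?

alpha-zeta

Sort edges by weight, then run Kruskal:
alpha–beta (1): add. Components now {theta} {zeta} {alpha,beta} {mu} {delta}
delta–theta (6): add. Components now {delta,theta} {zeta} {alpha,beta} {mu}
alpha–theta (8): add. Components now {alpha,beta,delta,theta} {zeta} {mu}
delta–mu (9): add. Components now {alpha,beta,delta,mu,theta} {zeta}
alpha–zeta (10): add. Components now {alpha,beta,delta,mu,theta,zeta}
The 5th edge added is alpha–zeta.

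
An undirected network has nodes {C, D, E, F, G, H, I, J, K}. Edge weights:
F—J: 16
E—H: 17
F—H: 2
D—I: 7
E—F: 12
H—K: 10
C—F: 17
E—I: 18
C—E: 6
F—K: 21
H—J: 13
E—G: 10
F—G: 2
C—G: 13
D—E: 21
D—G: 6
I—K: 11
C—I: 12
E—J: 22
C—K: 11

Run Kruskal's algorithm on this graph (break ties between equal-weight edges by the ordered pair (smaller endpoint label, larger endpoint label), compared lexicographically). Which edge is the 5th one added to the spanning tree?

Kruskal's algorithm — process edges by increasing weight (ties by edge label):
F—G (2): add — endpoints in different components.
F—H (2): add — endpoints in different components.
C—E (6): add — endpoints in different components.
D—G (6): add — endpoints in different components.
D—I (7): add — endpoints in different components.
E—G (10): add — endpoints in different components.
H—K (10): add — endpoints in different components.
C—K (11): skip — C and K already connected.
I—K (11): skip — I and K already connected.
C—I (12): skip — C and I already connected.
E—F (12): skip — E and F already connected.
C—G (13): skip — C and G already connected.
H—J (13): add — endpoints in different components.
The 5th edge added is D—I.

D-I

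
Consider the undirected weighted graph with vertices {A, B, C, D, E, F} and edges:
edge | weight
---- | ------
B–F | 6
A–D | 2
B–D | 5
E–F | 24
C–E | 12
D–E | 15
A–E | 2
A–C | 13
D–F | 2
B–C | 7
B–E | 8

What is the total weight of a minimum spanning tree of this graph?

18

Kruskal's algorithm — process edges by increasing weight (ties by edge label):
A–D (2): add — endpoints in different components.
A–E (2): add — endpoints in different components.
D–F (2): add — endpoints in different components.
B–D (5): add — endpoints in different components.
B–F (6): skip — B and F already connected.
B–C (7): add — endpoints in different components.
MST edges: A–D, A–E, D–F, B–D, B–C; total weight 2+2+2+5+7 = 18.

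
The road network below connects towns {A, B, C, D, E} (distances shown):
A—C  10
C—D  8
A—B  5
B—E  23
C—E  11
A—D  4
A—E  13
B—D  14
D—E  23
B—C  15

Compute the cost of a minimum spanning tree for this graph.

28

Sort edges by weight, then run Kruskal:
A—D (4): add — endpoints in different components.
A—B (5): add — endpoints in different components.
C—D (8): add — endpoints in different components.
A—C (10): skip — A and C already connected.
C—E (11): add — endpoints in different components.
MST edges: A—D, A—B, C—D, C—E; total weight 4+5+8+11 = 28.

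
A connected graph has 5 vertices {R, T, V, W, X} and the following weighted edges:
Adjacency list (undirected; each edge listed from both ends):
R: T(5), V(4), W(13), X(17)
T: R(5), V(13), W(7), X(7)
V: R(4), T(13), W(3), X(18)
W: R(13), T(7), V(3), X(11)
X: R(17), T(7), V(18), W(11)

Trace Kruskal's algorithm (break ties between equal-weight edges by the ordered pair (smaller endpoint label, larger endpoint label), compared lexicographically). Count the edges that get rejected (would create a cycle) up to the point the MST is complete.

1

Sort edges by weight, then run Kruskal:
V—W (3): add. Components now {V,W} {R} {T} {X}
R—V (4): add. Components now {R,V,W} {T} {X}
R—T (5): add. Components now {R,T,V,W} {X}
T—W (7): skip — W and T already connected.
T—X (7): add. Components now {R,T,V,W,X}
Edges rejected before the tree was complete: 1.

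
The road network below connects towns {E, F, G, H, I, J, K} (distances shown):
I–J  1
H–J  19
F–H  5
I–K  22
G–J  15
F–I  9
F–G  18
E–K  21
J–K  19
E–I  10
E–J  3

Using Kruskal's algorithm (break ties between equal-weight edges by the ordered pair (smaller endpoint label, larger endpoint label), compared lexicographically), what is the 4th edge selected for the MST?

F-I

Sort edges by weight, then run Kruskal:
I–J (1): add — endpoints in different components.
E–J (3): add — endpoints in different components.
F–H (5): add — endpoints in different components.
F–I (9): add — endpoints in different components.
E–I (10): skip — E and I already connected.
G–J (15): add — endpoints in different components.
F–G (18): skip — F and G already connected.
H–J (19): skip — H and J already connected.
J–K (19): add — endpoints in different components.
The 4th edge added is F–I.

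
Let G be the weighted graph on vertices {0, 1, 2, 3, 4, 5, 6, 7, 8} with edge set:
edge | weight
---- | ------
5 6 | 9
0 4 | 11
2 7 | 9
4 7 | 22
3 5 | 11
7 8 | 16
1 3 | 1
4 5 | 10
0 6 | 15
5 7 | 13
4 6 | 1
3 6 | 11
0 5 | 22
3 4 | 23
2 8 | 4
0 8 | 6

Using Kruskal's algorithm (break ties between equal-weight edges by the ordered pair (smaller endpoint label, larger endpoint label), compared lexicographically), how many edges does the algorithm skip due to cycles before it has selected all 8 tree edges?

Kruskal's algorithm — process edges by increasing weight (ties by edge label):
1 3 (1): add — endpoints in different components.
4 6 (1): add — endpoints in different components.
2 8 (4): add — endpoints in different components.
0 8 (6): add — endpoints in different components.
2 7 (9): add — endpoints in different components.
5 6 (9): add — endpoints in different components.
4 5 (10): skip — 4 and 5 already connected.
0 4 (11): add — endpoints in different components.
3 5 (11): add — endpoints in different components.
Edges rejected before the tree was complete: 1.

1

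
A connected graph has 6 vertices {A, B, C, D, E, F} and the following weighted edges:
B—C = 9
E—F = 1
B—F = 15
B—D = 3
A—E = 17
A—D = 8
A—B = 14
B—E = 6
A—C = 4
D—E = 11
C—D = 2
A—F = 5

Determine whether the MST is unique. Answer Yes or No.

Yes

Kruskal: consider edges lightest-first.
E—F (1): add — endpoints in different components.
C—D (2): add — endpoints in different components.
B—D (3): add — endpoints in different components.
A—C (4): add — endpoints in different components.
A—F (5): add — endpoints in different components.
Every non-tree edge has weight strictly greater than the heaviest edge on the tree path between its endpoints, so the MST is unique.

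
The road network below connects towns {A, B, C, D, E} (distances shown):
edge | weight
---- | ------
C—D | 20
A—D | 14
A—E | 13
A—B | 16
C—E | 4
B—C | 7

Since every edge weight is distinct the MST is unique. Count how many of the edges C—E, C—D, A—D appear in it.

Sort edges by weight, then run Kruskal:
C—E (4): add — endpoints in different components.
B—C (7): add — endpoints in different components.
A—E (13): add — endpoints in different components.
A—D (14): add — endpoints in different components.
MST edge set: {C—E, B—C, A—E, A—D}.
Of the listed edges, {C—E, A—D} are in the MST → 2.

2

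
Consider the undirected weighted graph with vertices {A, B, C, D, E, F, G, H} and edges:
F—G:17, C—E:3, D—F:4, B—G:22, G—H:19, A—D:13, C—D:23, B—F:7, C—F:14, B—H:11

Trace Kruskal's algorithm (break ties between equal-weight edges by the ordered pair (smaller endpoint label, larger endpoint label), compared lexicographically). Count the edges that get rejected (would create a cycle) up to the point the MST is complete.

Kruskal: consider edges lightest-first.
C—E (3): add — endpoints in different components.
D—F (4): add — endpoints in different components.
B—F (7): add — endpoints in different components.
B—H (11): add — endpoints in different components.
A—D (13): add — endpoints in different components.
C—F (14): add — endpoints in different components.
F—G (17): add — endpoints in different components.
Edges rejected before the tree was complete: 0.

0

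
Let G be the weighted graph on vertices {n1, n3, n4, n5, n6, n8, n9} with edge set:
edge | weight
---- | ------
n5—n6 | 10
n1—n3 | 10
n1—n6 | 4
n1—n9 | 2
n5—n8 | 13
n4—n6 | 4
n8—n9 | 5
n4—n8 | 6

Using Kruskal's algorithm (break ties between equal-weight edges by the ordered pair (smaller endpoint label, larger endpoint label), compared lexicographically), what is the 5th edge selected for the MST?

n1-n3

Sort edges by weight, then run Kruskal:
n1—n9 (2): add. Components now {n6} {n3} {n4} {n5} {n1,n9} {n8}
n1—n6 (4): add. Components now {n1,n6,n9} {n3} {n4} {n5} {n8}
n4—n6 (4): add. Components now {n1,n4,n6,n9} {n3} {n5} {n8}
n8—n9 (5): add. Components now {n1,n4,n6,n8,n9} {n3} {n5}
n4—n8 (6): skip — n4 and n8 already connected.
n1—n3 (10): add. Components now {n1,n3,n4,n6,n8,n9} {n5}
n5—n6 (10): add. Components now {n1,n3,n4,n5,n6,n8,n9}
The 5th edge added is n1—n3.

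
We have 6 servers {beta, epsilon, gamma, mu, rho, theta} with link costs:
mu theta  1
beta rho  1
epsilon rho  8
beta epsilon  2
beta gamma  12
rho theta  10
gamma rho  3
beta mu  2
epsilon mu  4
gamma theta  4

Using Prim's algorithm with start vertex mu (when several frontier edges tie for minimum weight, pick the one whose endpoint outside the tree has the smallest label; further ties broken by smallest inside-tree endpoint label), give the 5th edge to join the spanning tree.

Prim, starting at mu.
Step 1: cheapest edge leaving the tree is mu theta (1); add theta.
Step 2: cheapest edge leaving the tree is beta mu (2); add beta.
Step 3: cheapest edge leaving the tree is beta rho (1); add rho.
Step 4: cheapest edge leaving the tree is beta epsilon (2); add epsilon.
Step 5: cheapest edge leaving the tree is gamma rho (3); add gamma.
The 5th edge added is gamma rho.

gamma-rho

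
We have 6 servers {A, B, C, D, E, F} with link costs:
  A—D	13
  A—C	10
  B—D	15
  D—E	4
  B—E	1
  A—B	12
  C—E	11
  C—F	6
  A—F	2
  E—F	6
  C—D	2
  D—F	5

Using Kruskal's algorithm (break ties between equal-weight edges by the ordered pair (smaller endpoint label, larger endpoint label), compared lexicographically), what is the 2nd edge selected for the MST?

Kruskal: consider edges lightest-first.
B—E (1): add. Components now {A} {B,E} {C} {D} {F}
A—F (2): add. Components now {A,F} {B,E} {C} {D}
C—D (2): add. Components now {A,F} {B,E} {C,D}
D—E (4): add. Components now {A,F} {B,C,D,E}
D—F (5): add. Components now {A,B,C,D,E,F}
The 2nd edge added is A—F.

A-F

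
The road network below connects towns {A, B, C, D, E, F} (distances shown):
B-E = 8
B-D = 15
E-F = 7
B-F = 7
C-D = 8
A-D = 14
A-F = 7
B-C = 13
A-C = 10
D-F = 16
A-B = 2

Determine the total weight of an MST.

34

Prim's algorithm from A:
Step 1: cheapest edge leaving the tree is A-B (2); add B.
Step 2: cheapest edge leaving the tree is A-F (7); add F.
Step 3: cheapest edge leaving the tree is E-F (7); add E.
Step 4: cheapest edge leaving the tree is A-C (10); add C.
Step 5: cheapest edge leaving the tree is C-D (8); add D.
MST edges: A-B, A-F, E-F, A-C, C-D; total weight 2+7+7+10+8 = 34.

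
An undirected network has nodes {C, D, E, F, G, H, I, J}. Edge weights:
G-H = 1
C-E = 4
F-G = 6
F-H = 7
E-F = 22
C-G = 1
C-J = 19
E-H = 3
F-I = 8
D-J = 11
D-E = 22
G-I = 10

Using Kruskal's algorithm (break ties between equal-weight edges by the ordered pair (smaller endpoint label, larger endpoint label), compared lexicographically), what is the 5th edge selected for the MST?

F-I

Sort edges by weight, then run Kruskal:
C-G (1): add — endpoints in different components.
G-H (1): add — endpoints in different components.
E-H (3): add — endpoints in different components.
C-E (4): skip — C and E already connected.
F-G (6): add — endpoints in different components.
F-H (7): skip — F and H already connected.
F-I (8): add — endpoints in different components.
G-I (10): skip — G and I already connected.
D-J (11): add — endpoints in different components.
C-J (19): add — endpoints in different components.
The 5th edge added is F-I.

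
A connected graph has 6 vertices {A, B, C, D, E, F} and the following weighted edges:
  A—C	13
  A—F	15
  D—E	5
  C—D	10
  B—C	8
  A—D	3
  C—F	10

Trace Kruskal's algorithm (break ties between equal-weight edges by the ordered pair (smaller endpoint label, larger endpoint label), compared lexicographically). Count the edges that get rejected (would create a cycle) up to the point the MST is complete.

Sort edges by weight, then run Kruskal:
A—D (3): add — endpoints in different components.
D—E (5): add — endpoints in different components.
B—C (8): add — endpoints in different components.
C—D (10): add — endpoints in different components.
C—F (10): add — endpoints in different components.
Edges rejected before the tree was complete: 0.

0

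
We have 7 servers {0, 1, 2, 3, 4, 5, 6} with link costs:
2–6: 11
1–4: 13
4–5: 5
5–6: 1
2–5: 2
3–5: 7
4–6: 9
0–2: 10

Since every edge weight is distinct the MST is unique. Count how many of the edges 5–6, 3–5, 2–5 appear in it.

Kruskal: consider edges lightest-first.
5–6 (1): add — endpoints in different components.
2–5 (2): add — endpoints in different components.
4–5 (5): add — endpoints in different components.
3–5 (7): add — endpoints in different components.
4–6 (9): skip — 4 and 6 already connected.
0–2 (10): add — endpoints in different components.
2–6 (11): skip — 2 and 6 already connected.
1–4 (13): add — endpoints in different components.
MST edge set: {5–6, 2–5, 4–5, 3–5, 0–2, 1–4}.
Of the listed edges, {5–6, 3–5, 2–5} are in the MST → 3.

3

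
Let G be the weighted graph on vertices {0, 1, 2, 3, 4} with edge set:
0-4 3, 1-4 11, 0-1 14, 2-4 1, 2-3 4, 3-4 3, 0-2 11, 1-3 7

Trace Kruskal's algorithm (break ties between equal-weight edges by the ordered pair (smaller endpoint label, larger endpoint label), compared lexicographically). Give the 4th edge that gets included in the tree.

Sort edges by weight, then run Kruskal:
2-4 (1): add. Components now {0} {1} {2,4} {3}
0-4 (3): add. Components now {0,2,4} {1} {3}
3-4 (3): add. Components now {0,2,3,4} {1}
2-3 (4): skip — 2 and 3 already connected.
1-3 (7): add. Components now {0,1,2,3,4}
The 4th edge added is 1-3.

1-3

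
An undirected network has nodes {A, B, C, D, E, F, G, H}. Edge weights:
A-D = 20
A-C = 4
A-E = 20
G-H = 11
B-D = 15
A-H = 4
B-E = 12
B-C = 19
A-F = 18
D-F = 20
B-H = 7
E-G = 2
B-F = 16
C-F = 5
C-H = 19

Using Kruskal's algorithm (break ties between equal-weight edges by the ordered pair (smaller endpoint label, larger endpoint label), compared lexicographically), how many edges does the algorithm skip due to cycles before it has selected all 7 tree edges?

1

Kruskal's algorithm — process edges by increasing weight (ties by edge label):
E-G (2): add — endpoints in different components.
A-C (4): add — endpoints in different components.
A-H (4): add — endpoints in different components.
C-F (5): add — endpoints in different components.
B-H (7): add — endpoints in different components.
G-H (11): add — endpoints in different components.
B-E (12): skip — B and E already connected.
B-D (15): add — endpoints in different components.
Edges rejected before the tree was complete: 1.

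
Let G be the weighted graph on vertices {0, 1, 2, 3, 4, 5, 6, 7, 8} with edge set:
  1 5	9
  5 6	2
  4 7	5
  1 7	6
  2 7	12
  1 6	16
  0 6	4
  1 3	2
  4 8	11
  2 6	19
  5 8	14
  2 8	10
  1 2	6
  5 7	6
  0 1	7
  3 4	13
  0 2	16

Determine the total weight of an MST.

Kruskal: consider edges lightest-first.
1 3 (2): add — endpoints in different components.
5 6 (2): add — endpoints in different components.
0 6 (4): add — endpoints in different components.
4 7 (5): add — endpoints in different components.
1 2 (6): add — endpoints in different components.
1 7 (6): add — endpoints in different components.
5 7 (6): add — endpoints in different components.
0 1 (7): skip — 0 and 1 already connected.
1 5 (9): skip — 1 and 5 already connected.
2 8 (10): add — endpoints in different components.
MST edges: 1 3, 5 6, 0 6, 4 7, 1 2, 1 7, 5 7, 2 8; total weight 2+2+4+5+6+6+6+10 = 41.

41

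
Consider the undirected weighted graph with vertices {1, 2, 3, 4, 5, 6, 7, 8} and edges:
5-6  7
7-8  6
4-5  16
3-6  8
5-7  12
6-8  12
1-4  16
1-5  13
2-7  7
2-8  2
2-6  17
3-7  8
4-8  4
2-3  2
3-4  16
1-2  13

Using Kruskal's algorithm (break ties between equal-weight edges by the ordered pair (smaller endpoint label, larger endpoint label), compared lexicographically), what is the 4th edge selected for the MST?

Sort edges by weight, then run Kruskal:
2-3 (2): add — endpoints in different components.
2-8 (2): add — endpoints in different components.
4-8 (4): add — endpoints in different components.
7-8 (6): add — endpoints in different components.
2-7 (7): skip — 2 and 7 already connected.
5-6 (7): add — endpoints in different components.
3-6 (8): add — endpoints in different components.
3-7 (8): skip — 3 and 7 already connected.
5-7 (12): skip — 5 and 7 already connected.
6-8 (12): skip — 6 and 8 already connected.
1-2 (13): add — endpoints in different components.
The 4th edge added is 7-8.

7-8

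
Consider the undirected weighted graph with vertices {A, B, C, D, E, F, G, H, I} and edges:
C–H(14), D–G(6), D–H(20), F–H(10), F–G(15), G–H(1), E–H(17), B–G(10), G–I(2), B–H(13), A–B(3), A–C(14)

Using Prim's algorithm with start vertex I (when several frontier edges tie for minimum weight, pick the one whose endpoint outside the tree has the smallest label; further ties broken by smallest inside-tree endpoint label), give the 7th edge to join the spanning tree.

A-C

Prim, starting at I.
Step 1: cheapest edge leaving the tree is G–I (2); add G.
Step 2: cheapest edge leaving the tree is G–H (1); add H.
Step 3: cheapest edge leaving the tree is D–G (6); add D.
Step 4: cheapest edge leaving the tree is B–G (10); add B.
Step 5: cheapest edge leaving the tree is A–B (3); add A.
Step 6: cheapest edge leaving the tree is F–H (10); add F.
Step 7: cheapest edge leaving the tree is A–C (14); add C.
Step 8: cheapest edge leaving the tree is E–H (17); add E.
The 7th edge added is A–C.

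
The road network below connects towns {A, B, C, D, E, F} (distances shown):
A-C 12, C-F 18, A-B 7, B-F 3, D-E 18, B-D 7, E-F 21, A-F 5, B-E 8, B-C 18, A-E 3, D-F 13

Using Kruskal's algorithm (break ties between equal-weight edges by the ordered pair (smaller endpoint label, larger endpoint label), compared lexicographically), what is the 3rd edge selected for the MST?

Kruskal's algorithm — process edges by increasing weight (ties by edge label):
A-E (3): add. Components now {A,E} {B} {C} {D} {F}
B-F (3): add. Components now {A,E} {B,F} {C} {D}
A-F (5): add. Components now {A,B,E,F} {C} {D}
A-B (7): skip — A and B already connected.
B-D (7): add. Components now {A,B,D,E,F} {C}
B-E (8): skip — B and E already connected.
A-C (12): add. Components now {A,B,C,D,E,F}
The 3rd edge added is A-F.

A-F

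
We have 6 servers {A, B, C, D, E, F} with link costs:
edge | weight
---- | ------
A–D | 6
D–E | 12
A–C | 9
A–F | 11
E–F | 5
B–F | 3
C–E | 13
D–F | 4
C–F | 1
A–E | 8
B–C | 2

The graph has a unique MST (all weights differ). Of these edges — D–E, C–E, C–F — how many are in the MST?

1

Kruskal's algorithm — process edges by increasing weight (ties by edge label):
C–F (1): add — endpoints in different components.
B–C (2): add — endpoints in different components.
B–F (3): skip — B and F already connected.
D–F (4): add — endpoints in different components.
E–F (5): add — endpoints in different components.
A–D (6): add — endpoints in different components.
MST edge set: {C–F, B–C, D–F, E–F, A–D}.
Of the listed edges, {C–F} are in the MST → 1.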